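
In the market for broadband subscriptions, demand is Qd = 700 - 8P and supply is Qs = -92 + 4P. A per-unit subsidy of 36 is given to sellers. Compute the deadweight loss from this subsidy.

Pre-subsidy: 700 - 8P = -92 + 4P gives P* = 66, Q* = 172.
With the subsidy, sellers receive Ps = Pb + 36 for each unit, where Pb is the price buyers pay.
Supply in terms of Pb becomes Qs = -92 + 4(Pb + 36) = 52 + 4Pb. Setting this equal to demand: 700 - 8Pb = 52 + 4Pb, so Pb = 54.
Sellers receive Ps = 54 + 36 = 90; Q' = 700 − 8·54 = 268.
The subsidy expands output by 268 − 172 = 96 past the efficient level; on those units the gap between marginal cost and willingness to pay runs from 0 up to 36.
DWL = ½ × 36 × 96 = 1728.

Deadweight loss = 1728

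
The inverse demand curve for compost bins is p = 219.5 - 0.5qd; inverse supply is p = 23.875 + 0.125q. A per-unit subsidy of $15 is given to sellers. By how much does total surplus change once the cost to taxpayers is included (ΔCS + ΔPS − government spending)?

Net change in total surplus = -$180

Pre-subsidy: 219.5 - 0.5q = 23.875 + 0.125q gives q* = 313 and p* = 63.
With the subsidy, sellers receive ps = pb + 15 for each unit, where pb is the price buyers pay.
On the curves, pb = 219.5 - 0.5q and ps = 23.875 + 0.125q; the wedge ps − pb = 15 gives 23.875 + 0.125q − (219.5 - 0.5q) = 15, so q' = 337.
Then pb = 219.5 − 0.5·337 = 51 and ps = 23.875 + 0.125·337 = 66.
ΔCS = ½(313 + 337)(63 − 51) = 3900; ΔPS = ½(313 + 337)(66 − 63) = 975.
Government spending = 15 × 337 = 5055.
Net change = 3900 + 975 − 5055 = -180. The loss equals the DWL triangle ½·15·24.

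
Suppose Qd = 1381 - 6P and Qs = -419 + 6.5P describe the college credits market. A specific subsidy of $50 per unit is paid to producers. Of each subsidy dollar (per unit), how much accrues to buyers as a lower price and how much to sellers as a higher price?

Buyers gain $26 per unit; sellers gain $24 per unit

Pre-subsidy: 1381 - 6P = -419 + 6.5P gives P* = 144, Q* = 517.
With the subsidy, sellers receive Ps = Pb + 50 for each unit, where Pb is the price buyers pay.
Supply in terms of Pb becomes Qs = -419 + 6.5(Pb + 50) = -94 + 6.5Pb. Setting this equal to demand: 1381 - 6Pb = -94 + 6.5Pb, so Pb = 118.
Sellers receive Ps = 118 + 50 = 168; Q' = 1381 − 6·118 = 673.
Buyers' price falls by P* − Pb = 144 − 118 = 26; sellers' price rises by Ps − P* = 168 − 144 = 24.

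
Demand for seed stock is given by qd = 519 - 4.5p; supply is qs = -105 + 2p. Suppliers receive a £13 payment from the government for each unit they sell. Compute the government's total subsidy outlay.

Government cost = £1365

Pre-subsidy: 519 - 4.5p = -105 + 2p gives p* = 96, q* = 87.
With the subsidy, sellers receive ps = pb + 13 for each unit, where pb is the price buyers pay.
Supply in terms of pb becomes qs = -105 + 2(pb + 13) = -79 + 2pb. Setting this equal to demand: 519 - 4.5pb = -79 + 2pb, so pb = 92.
Sellers receive ps = 92 + 13 = 105; q' = 519 − 4.5·92 = 105.
Government outlay = subsidy × quantity = 13 × 105 = 1365.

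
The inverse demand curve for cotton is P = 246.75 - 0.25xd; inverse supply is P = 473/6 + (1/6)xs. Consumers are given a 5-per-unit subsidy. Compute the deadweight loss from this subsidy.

Deadweight loss = 30

Pre-subsidy: 246.75 - 0.25x = 473/6 + (1/6)x gives x* = 403 and P* = 146.
With the rebate, buyers effectively pay Pb = Ps − 5, where Ps is the price sellers receive.
On the curves, Pb = 246.75 - 0.25x and Ps = 473/6 + (1/6)x; the wedge Ps − Pb = 5 gives 473/6 + (1/6)x − (246.75 - 0.25x) = 5, so x' = 415.
Then Pb = 246.75 − 0.25·415 = 143 and Ps = 473/6 + (1/6)·415 = 148.
The subsidy expands output by 415 − 403 = 12 past the efficient level; on those units the gap between marginal cost and willingness to pay runs from 0 up to 5.
DWL = ½ × 5 × 12 = 30.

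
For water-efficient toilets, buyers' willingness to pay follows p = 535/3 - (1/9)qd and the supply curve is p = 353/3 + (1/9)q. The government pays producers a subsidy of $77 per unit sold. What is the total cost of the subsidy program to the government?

Pre-subsidy: 535/3 - (1/9)q = 353/3 + (1/9)q gives q* = 273 and p* = 148.
With the subsidy, sellers receive ps = pb + 77 for each unit, where pb is the price buyers pay.
On the curves, pb = 535/3 - (1/9)q and ps = 353/3 + (1/9)q; the wedge ps − pb = 77 gives 353/3 + (1/9)q − (535/3 - (1/9)q) = 77, so q' = 619.5.
Then pb = 535/3 − (1/9)·619.5 = 109.5 and ps = 353/3 + (1/9)·619.5 = 186.5.
Government outlay = subsidy × quantity = 77 × 619.5 = 47701.5.

Government cost = $47701.5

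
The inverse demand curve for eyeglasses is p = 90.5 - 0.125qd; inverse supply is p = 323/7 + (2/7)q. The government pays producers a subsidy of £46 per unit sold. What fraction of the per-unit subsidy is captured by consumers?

Consumer share = 7/23

Pre-subsidy: 90.5 - 0.125q = 323/7 + (2/7)q gives q* = 108 and p* = 77.
With the subsidy, sellers receive ps = pb + 46 for each unit, where pb is the price buyers pay.
On the curves, pb = 90.5 - 0.125q and ps = 323/7 + (2/7)q; the wedge ps − pb = 46 gives 323/7 + (2/7)q − (90.5 - 0.125q) = 46, so q' = 220.
Then pb = 90.5 − 0.125·220 = 63 and ps = 323/7 + (2/7)·220 = 109.
Buyers' price falls by p* − pb = 77 − 63 = 14; sellers' price rises by ps − p* = 109 − 77 = 32.
So consumers capture 14/46 = 7/23 of each unit of subsidy.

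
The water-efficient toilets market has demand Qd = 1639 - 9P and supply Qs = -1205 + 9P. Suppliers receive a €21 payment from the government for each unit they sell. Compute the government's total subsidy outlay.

Pre-subsidy: 1639 - 9P = -1205 + 9P gives P* = 158, Q* = 217.
With the subsidy, sellers receive Ps = Pb + 21 for each unit, where Pb is the price buyers pay.
Supply in terms of Pb becomes Qs = -1205 + 9(Pb + 21) = -1016 + 9Pb. Setting this equal to demand: 1639 - 9Pb = -1016 + 9Pb, so Pb = 147.5.
Sellers receive Ps = 147.5 + 21 = 168.5; Q' = 1639 − 9·147.5 = 311.5.
Government outlay = subsidy × quantity = 21 × 311.5 = 6541.5.

Government cost = €6541.5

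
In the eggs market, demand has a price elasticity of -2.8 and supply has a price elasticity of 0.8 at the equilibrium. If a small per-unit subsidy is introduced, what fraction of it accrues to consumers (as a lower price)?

Consumer share = 2/9

For a small subsidy around the equilibrium, the benefit split depends on the relative slopes, which at a point are proportional to the elasticities.
Buyer share = εs/(εs + |εd|) = 0.8/(0.8 + 2.8) = 2/9; seller share = |εd|/(εs + |εd|) = 7/9.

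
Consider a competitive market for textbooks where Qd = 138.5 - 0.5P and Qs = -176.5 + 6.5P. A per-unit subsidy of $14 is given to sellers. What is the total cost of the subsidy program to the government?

Pre-subsidy: 138.5 - 0.5P = -176.5 + 6.5P gives P* = 45, Q* = 116.
With the subsidy, sellers receive Ps = Pb + 14 for each unit, where Pb is the price buyers pay.
Supply in terms of Pb becomes Qs = -176.5 + 6.5(Pb + 14) = -85.5 + 6.5Pb. Setting this equal to demand: 138.5 - 0.5Pb = -85.5 + 6.5Pb, so Pb = 32.
Sellers receive Ps = 32 + 14 = 46; Q' = 138.5 − 0.5·32 = 122.5.
Government outlay = subsidy × quantity = 14 × 122.5 = 1715.

Government cost = $1715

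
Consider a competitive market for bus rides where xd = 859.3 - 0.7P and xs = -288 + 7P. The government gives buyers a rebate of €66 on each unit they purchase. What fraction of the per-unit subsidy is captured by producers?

Pre-subsidy: 859.3 - 0.7P = -288 + 7P gives P* = 149, x* = 755.
With the rebate, buyers effectively pay Pb = Ps − 66, where Ps is the price sellers receive.
Demand in terms of Ps becomes xd = 859.3 − 0.7(Ps − 66) = 905.5 - 0.7Ps. Setting this equal to supply: 905.5 - 0.7Ps = -288 + 7Ps, so Ps = 155.
Buyers pay Pb = 155 − 66 = 89; x' = -288 + 7·155 = 797.
Buyers' price falls by P* − Pb = 149 − 89 = 60; sellers' price rises by Ps − P* = 155 − 149 = 6.
So producers capture 6/66 = 1/11 of each unit of subsidy.

Producer share = 1/11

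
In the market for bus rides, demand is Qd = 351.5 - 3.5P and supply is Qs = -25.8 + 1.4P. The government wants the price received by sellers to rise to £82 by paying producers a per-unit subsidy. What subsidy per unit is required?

At a seller price of 82, quantity supplied is -25.8 + 1.4·82 = 89.
Buyers absorb 89 only when they pay Pb with 351.5 − 3.5·Pb = 89, i.e. Pb = 75.
s = Ps − Pb = 82 − 75 = 7.

Required subsidy s = £7 per unit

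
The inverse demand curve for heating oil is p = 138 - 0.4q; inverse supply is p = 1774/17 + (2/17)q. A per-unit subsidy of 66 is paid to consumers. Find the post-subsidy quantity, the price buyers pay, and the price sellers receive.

q' = 192.5; buyers pay 61; sellers receive 127

Pre-subsidy: 138 - 0.4q = 1774/17 + (2/17)q gives q* = 65 and p* = 112.
With the rebate, buyers effectively pay pb = ps − 66, where ps is the price sellers receive.
On the curves, pb = 138 - 0.4q and ps = 1774/17 + (2/17)q; the wedge ps − pb = 66 gives 1774/17 + (2/17)q − (138 - 0.4q) = 66, so q' = 192.5.
Then pb = 138 − 0.4·192.5 = 61 and ps = 1774/17 + (2/17)·192.5 = 127.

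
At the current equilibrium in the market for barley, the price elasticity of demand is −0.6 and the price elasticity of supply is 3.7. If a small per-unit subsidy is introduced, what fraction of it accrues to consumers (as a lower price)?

Consumer share = 37/43

For a small subsidy around the equilibrium, the benefit split depends on the relative slopes, which at a point are proportional to the elasticities.
Buyer share = εs/(εs + |εd|) = 3.7/(3.7 + 0.6) = 37/43; seller share = |εd|/(εs + |εd|) = 6/43.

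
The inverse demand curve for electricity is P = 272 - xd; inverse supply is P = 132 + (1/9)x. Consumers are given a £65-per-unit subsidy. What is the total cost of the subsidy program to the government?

Pre-subsidy: 272 - x = 132 + (1/9)x gives x* = 126 and P* = 146.
With the rebate, buyers effectively pay Pb = Ps − 65, where Ps is the price sellers receive.
On the curves, Pb = 272 - x and Ps = 132 + (1/9)x; the wedge Ps − Pb = 65 gives 132 + (1/9)x − (272 - x) = 65, so x' = 184.5.
Then Pb = 272 − 1·184.5 = 87.5 and Ps = 132 + (1/9)·184.5 = 152.5.
Government outlay = subsidy × quantity = 65 × 184.5 = 11992.5.

Government cost = £11992.5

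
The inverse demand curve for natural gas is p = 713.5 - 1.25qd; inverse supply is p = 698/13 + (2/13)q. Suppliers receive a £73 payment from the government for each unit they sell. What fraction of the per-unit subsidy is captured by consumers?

Consumer share = 65/73

Pre-subsidy: 713.5 - 1.25q = 698/13 + (2/13)q gives q* = 470 and p* = 126.
With the subsidy, sellers receive ps = pb + 73 for each unit, where pb is the price buyers pay.
On the curves, pb = 713.5 - 1.25q and ps = 698/13 + (2/13)q; the wedge ps − pb = 73 gives 698/13 + (2/13)q − (713.5 - 1.25q) = 73, so q' = 522.
Then pb = 713.5 − 1.25·522 = 61 and ps = 698/13 + (2/13)·522 = 134.
Buyers' price falls by p* − pb = 126 − 61 = 65; sellers' price rises by ps − p* = 134 − 126 = 8.
So consumers capture 65/73 = 65/73 of each unit of subsidy.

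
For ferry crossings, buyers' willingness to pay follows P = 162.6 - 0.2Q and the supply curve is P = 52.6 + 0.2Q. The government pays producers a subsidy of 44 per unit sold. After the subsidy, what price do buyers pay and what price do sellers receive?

Pre-subsidy: 162.6 - 0.2Q = 52.6 + 0.2Q gives Q* = 275 and P* = 107.6.
With the subsidy, sellers receive Ps = Pb + 44 for each unit, where Pb is the price buyers pay.
On the curves, Pb = 162.6 - 0.2Q and Ps = 52.6 + 0.2Q; the wedge Ps − Pb = 44 gives 52.6 + 0.2Q − (162.6 - 0.2Q) = 44, so Q' = 385.
Then Pb = 162.6 − 0.2·385 = 85.6 and Ps = 52.6 + 0.2·385 = 129.6.

Buyers pay 85.6; sellers receive 129.6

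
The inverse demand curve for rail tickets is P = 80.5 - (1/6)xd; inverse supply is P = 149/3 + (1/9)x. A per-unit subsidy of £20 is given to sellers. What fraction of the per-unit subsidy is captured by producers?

Pre-subsidy: 80.5 - (1/6)x = 149/3 + (1/9)x gives x* = 111 and P* = 62.
With the subsidy, sellers receive Ps = Pb + 20 for each unit, where Pb is the price buyers pay.
On the curves, Pb = 80.5 - (1/6)x and Ps = 149/3 + (1/9)x; the wedge Ps − Pb = 20 gives 149/3 + (1/9)x − (80.5 - (1/6)x) = 20, so x' = 183.
Then Pb = 80.5 − (1/6)·183 = 50 and Ps = 149/3 + (1/9)·183 = 70.
Buyers' price falls by P* − Pb = 62 − 50 = 12; sellers' price rises by Ps − P* = 70 − 62 = 8.
So producers capture 8/20 = 0.4 of each unit of subsidy.

Producer share = 0.4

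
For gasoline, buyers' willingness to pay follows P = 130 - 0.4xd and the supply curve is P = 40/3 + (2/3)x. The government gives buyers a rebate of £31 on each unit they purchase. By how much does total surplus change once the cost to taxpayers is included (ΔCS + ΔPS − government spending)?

Pre-subsidy: 130 - 0.4x = 40/3 + (2/3)x gives x* = 109.375 and P* = 86.25.
With the rebate, buyers effectively pay Pb = Ps − 31, where Ps is the price sellers receive.
On the curves, Pb = 130 - 0.4x and Ps = 40/3 + (2/3)x; the wedge Ps − Pb = 31 gives 40/3 + (2/3)x − (130 - 0.4x) = 31, so x' = 138.4375.
Then Pb = 130 − 0.4·138.4375 = 74.625 and Ps = 40/3 + (2/3)·138.4375 = 105.625.
ΔCS = ½(109.375 + 138.4375)(86.25 − 74.625) = 1440.41015625; ΔPS = ½(109.375 + 138.4375)(105.625 − 86.25) = 2400.68359375.
Government spending = 31 × 138.4375 = 4291.5625.
Net change = 1440.41015625 + 2400.68359375 − 4291.5625 = -450.46875. The loss equals the DWL triangle ½·31·29.0625.

Net change in total surplus = -£450.46875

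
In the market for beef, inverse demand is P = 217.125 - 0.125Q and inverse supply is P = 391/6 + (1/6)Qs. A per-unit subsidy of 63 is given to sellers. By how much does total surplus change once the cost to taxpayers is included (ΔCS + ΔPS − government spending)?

Pre-subsidy: 217.125 - 0.125Q = 391/6 + (1/6)Q gives Q* = 521 and P* = 152.
With the subsidy, sellers receive Ps = Pb + 63 for each unit, where Pb is the price buyers pay.
On the curves, Pb = 217.125 - 0.125Q and Ps = 391/6 + (1/6)Q; the wedge Ps − Pb = 63 gives 391/6 + (1/6)Q − (217.125 - 0.125Q) = 63, so Q' = 737.
Then Pb = 217.125 − 0.125·737 = 125 and Ps = 391/6 + (1/6)·737 = 188.
ΔCS = ½(521 + 737)(152 − 125) = 16983; ΔPS = ½(521 + 737)(188 − 152) = 22644.
Government spending = 63 × 737 = 46431.
Net change = 16983 + 22644 − 46431 = -6804. The loss equals the DWL triangle ½·63·216.

Net change in total surplus = -6804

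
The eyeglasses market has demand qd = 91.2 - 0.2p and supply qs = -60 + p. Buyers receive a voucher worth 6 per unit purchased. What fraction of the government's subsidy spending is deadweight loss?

Pre-subsidy: 91.2 - 0.2p = -60 + p gives p* = 126, q* = 66.
With the rebate, buyers effectively pay pb = ps − 6, where ps is the price sellers receive.
Demand in terms of ps becomes qd = 91.2 − 0.2(ps − 6) = 92.4 - 0.2ps. Setting this equal to supply: 92.4 - 0.2ps = -60 + ps, so ps = 127.
Buyers pay pb = 127 − 6 = 121; q' = -60 + 1·127 = 67.
ΔCS = ½(66 + 67)(126 − 121) = 332.5; ΔPS = ½(66 + 67)(127 − 126) = 66.5.
Government spending = 6 × 67 = 402.
DWL = ½ × 6 × (67 − 66) = 3; fraction = 3 / 402 = 1/134.

DWL / government spending = 1/134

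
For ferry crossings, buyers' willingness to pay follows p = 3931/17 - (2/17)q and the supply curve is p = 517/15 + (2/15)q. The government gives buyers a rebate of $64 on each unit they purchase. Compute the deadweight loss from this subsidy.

Pre-subsidy: 3931/17 - (2/17)q = 517/15 + (2/15)q gives q* = 784 and p* = 139.
With the rebate, buyers effectively pay pb = ps − 64, where ps is the price sellers receive.
On the curves, pb = 3931/17 - (2/17)q and ps = 517/15 + (2/15)q; the wedge ps − pb = 64 gives 517/15 + (2/15)q − (3931/17 - (2/17)q) = 64, so q' = 1039.
Then pb = 3931/17 − (2/17)·1039 = 109 and ps = 517/15 + (2/15)·1039 = 173.
The subsidy expands output by 1039 − 784 = 255 past the efficient level; on those units the gap between marginal cost and willingness to pay runs from 0 up to 64.
DWL = ½ × 64 × 255 = 8160.

Deadweight loss = $8160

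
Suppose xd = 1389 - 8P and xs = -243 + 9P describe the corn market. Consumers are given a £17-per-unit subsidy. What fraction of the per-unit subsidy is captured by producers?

Producer share = 8/17

Pre-subsidy: 1389 - 8P = -243 + 9P gives P* = 96, x* = 621.
With the rebate, buyers effectively pay Pb = Ps − 17, where Ps is the price sellers receive.
Demand in terms of Ps becomes xd = 1389 − 8(Ps − 17) = 1525 - 8Ps. Setting this equal to supply: 1525 - 8Ps = -243 + 9Ps, so Ps = 104.
Buyers pay Pb = 104 − 17 = 87; x' = -243 + 9·104 = 693.
Buyers' price falls by P* − Pb = 96 − 87 = 9; sellers' price rises by Ps − P* = 104 − 96 = 8.
So producers capture 8/17 = 8/17 of each unit of subsidy.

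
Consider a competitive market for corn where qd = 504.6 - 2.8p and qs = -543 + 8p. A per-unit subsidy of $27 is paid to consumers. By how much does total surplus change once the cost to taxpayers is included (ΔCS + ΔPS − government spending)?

Net change in total surplus = -$756

Pre-subsidy: 504.6 - 2.8p = -543 + 8p gives p* = 97, q* = 233.
With the rebate, buyers effectively pay pb = ps − 27, where ps is the price sellers receive.
Demand in terms of ps becomes qd = 504.6 − 2.8(ps − 27) = 580.2 - 2.8ps. Setting this equal to supply: 580.2 - 2.8ps = -543 + 8ps, so ps = 104.
Buyers pay pb = 104 − 27 = 77; q' = -543 + 8·104 = 289.
ΔCS = ½(233 + 289)(97 − 77) = 5220; ΔPS = ½(233 + 289)(104 − 97) = 1827.
Government spending = 27 × 289 = 7803.
Net change = 5220 + 1827 − 7803 = -756. The loss equals the DWL triangle ½·27·56.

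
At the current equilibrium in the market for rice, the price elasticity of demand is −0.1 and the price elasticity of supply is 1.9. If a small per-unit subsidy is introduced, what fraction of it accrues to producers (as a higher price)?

Producer share = 0.05

For a small subsidy around the equilibrium, the benefit split depends on the relative slopes, which at a point are proportional to the elasticities.
Buyer share = εs/(εs + |εd|) = 1.9/(1.9 + 0.1) = 0.95; seller share = |εd|/(εs + |εd|) = 0.05.
So producers capture 0.05 of the subsidy.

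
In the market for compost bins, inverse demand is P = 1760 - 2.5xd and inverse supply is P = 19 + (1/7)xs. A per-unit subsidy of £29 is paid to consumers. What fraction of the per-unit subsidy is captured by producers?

Producer share = 2/37

Pre-subsidy: 1760 - 2.5x = 19 + (1/7)x gives x* = 24374/37 and P* = 4185/37.
With the rebate, buyers effectively pay Pb = Ps − 29, where Ps is the price sellers receive.
On the curves, Pb = 1760 - 2.5x and Ps = 19 + (1/7)x; the wedge Ps − Pb = 29 gives 19 + (1/7)x − (1760 - 2.5x) = 29, so x' = 24780/37.
Then Pb = 1760 − 2.5·(24780/37) = 3170/37 and Ps = 19 + (1/7)·(24780/37) = 4243/37.
Buyers' price falls by P* − Pb = 4185/37 − 3170/37 = 1015/37; sellers' price rises by Ps − P* = 4243/37 − 4185/37 = 58/37.
So producers capture (58/37)/29 = 2/37 of each unit of subsidy.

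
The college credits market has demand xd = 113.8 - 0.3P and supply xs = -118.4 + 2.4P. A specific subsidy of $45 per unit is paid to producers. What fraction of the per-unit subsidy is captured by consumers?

Consumer share = 8/9

Pre-subsidy: 113.8 - 0.3P = -118.4 + 2.4P gives P* = 86, x* = 88.
With the subsidy, sellers receive Ps = Pb + 45 for each unit, where Pb is the price buyers pay.
Supply in terms of Pb becomes xs = -118.4 + 2.4(Pb + 45) = -10.4 + 2.4Pb. Setting this equal to demand: 113.8 - 0.3Pb = -10.4 + 2.4Pb, so Pb = 46.
Sellers receive Ps = 46 + 45 = 91; x' = 113.8 − 0.3·46 = 100.
Buyers' price falls by P* − Pb = 86 − 46 = 40; sellers' price rises by Ps − P* = 91 − 86 = 5.
So consumers capture 40/45 = 8/9 of each unit of subsidy.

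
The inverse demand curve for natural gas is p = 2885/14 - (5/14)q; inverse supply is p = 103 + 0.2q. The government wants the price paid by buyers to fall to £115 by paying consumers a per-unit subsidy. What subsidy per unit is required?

At a buyer price of 115, quantity demanded is 577 − 2.8·115 = 255.
Sellers supply 255 only when they receive ps = 103 + 0.2·255 = 154.
s = ps − pb = 154 − 115 = 39.

Required subsidy s = £39 per unit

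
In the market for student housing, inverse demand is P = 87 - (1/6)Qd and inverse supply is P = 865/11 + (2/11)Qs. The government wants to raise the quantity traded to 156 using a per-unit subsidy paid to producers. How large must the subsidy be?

At Q = 156, from the demand curve buyers pay Pb = 87 − (1/6)·156 = 61; from the supply curve sellers need Ps = 865/11 + (2/11)·156 = 107.
The subsidy must fill the gap: s = Ps − Pb = 107 − 61 = 46.

Required subsidy s = 46 per unit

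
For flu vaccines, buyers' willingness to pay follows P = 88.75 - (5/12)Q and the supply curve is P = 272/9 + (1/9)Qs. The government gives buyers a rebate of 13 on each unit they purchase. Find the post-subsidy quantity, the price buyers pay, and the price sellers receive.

Pre-subsidy: 88.75 - (5/12)Q = 272/9 + (1/9)Q gives Q* = 2107/19 and P* = 2425/57.
With the rebate, buyers effectively pay Pb = Ps − 13, where Ps is the price sellers receive.
On the curves, Pb = 88.75 - (5/12)Q and Ps = 272/9 + (1/9)Q; the wedge Ps − Pb = 13 gives 272/9 + (1/9)Q − (88.75 - (5/12)Q) = 13, so Q' = 2575/19.
Then Pb = 88.75 − (5/12)·(2575/19) = 1840/57 and Ps = 272/9 + (1/9)·(2575/19) = 2581/57.

Q' = 2575/19; buyers pay 1840/57; sellers receive 2581/57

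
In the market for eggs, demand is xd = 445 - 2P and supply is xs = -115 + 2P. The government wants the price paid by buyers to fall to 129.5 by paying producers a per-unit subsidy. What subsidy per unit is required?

At a buyer price of 129.5, quantity demanded is 445 − 2·129.5 = 186.
Sellers supply 186 only when they receive Ps with -115 + 2·Ps = 186, i.e. Ps = 150.5.
s = Ps − Pb = 150.5 − 129.5 = 21.

Required subsidy s = 21 per unit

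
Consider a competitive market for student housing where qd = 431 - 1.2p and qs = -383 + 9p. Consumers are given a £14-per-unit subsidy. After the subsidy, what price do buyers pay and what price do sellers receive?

Pre-subsidy: 431 - 1.2p = -383 + 9p gives p* = 4070/51, q* = 5699/17.
With the rebate, buyers effectively pay pb = ps − 14, where ps is the price sellers receive.
Demand in terms of ps becomes qd = 431 − 1.2(ps − 14) = 447.8 - 1.2ps. Setting this equal to supply: 447.8 - 1.2ps = -383 + 9ps, so ps = 4154/51.
Buyers pay pb = 4154/51 − 14 = 3440/51; q' = -383 + 9·(4154/51) = 5951/17.

Buyers pay 3440/51; sellers receive 4154/51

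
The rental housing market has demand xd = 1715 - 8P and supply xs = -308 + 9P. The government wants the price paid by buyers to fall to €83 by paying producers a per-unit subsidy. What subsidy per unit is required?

At a buyer price of 83, quantity demanded is 1715 − 8·83 = 1051.
Sellers supply 1051 only when they receive Ps with -308 + 9·Ps = 1051, i.e. Ps = 151.
s = Ps − Pb = 151 − 83 = 68.

Required subsidy s = €68 per unit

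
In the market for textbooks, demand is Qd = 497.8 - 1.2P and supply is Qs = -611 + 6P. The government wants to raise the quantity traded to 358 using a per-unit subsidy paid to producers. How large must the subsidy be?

At Q = 358, invert demand for the buyer price: Pb = (497.8 − 358)/1.2 = 116.5; invert supply for the seller price: Ps = (358 − (-611))/6 = 161.5.
The subsidy must fill the gap: s = Ps − Pb = 161.5 − 116.5 = 45.

Required subsidy s = 45 per unit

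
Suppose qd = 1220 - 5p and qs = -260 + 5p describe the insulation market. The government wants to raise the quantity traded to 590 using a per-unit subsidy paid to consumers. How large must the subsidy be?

At q = 590, invert demand for the buyer price: pb = (1220 − 590)/5 = 126; invert supply for the seller price: ps = (590 − (-260))/5 = 170.
The subsidy must fill the gap: s = ps − pb = 170 − 126 = 44.

Required subsidy s = 44 per unit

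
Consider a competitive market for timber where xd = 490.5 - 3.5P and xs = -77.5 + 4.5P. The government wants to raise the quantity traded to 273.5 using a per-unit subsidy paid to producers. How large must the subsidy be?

Required subsidy s = 16 per unit

At x = 273.5, invert demand for the buyer price: Pb = (490.5 − 273.5)/3.5 = 62; invert supply for the seller price: Ps = (273.5 − (-77.5))/4.5 = 78.
The subsidy must fill the gap: s = Ps − Pb = 78 − 62 = 16.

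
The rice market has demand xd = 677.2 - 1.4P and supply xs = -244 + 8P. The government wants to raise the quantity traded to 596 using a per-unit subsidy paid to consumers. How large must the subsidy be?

At x = 596, invert demand for the buyer price: Pb = (677.2 − 596)/1.4 = 58; invert supply for the seller price: Ps = (596 − (-244))/8 = 105.
The subsidy must fill the gap: s = Ps − Pb = 105 − 58 = 47.

Required subsidy s = 47 per unit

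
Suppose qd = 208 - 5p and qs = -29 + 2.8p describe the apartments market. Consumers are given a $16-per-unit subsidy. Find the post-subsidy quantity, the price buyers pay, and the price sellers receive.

q' = 3307/39; buyers pay 961/39; sellers receive 1585/39

Pre-subsidy: 208 - 5p = -29 + 2.8p gives p* = 395/13, q* = 729/13.
With the rebate, buyers effectively pay pb = ps − 16, where ps is the price sellers receive.
Demand in terms of ps becomes qd = 208 − 5(ps − 16) = 288 - 5ps. Setting this equal to supply: 288 - 5ps = -29 + 2.8ps, so ps = 1585/39.
Buyers pay pb = 1585/39 − 16 = 961/39; q' = -29 + 2.8·(1585/39) = 3307/39.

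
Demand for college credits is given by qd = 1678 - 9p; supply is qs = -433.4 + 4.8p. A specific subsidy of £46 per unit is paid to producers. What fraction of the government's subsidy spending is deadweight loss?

Pre-subsidy: 1678 - 9p = -433.4 + 4.8p gives p* = 153, q* = 301.
With the subsidy, sellers receive ps = pb + 46 for each unit, where pb is the price buyers pay.
Supply in terms of pb becomes qs = -433.4 + 4.8(pb + 46) = -212.6 + 4.8pb. Setting this equal to demand: 1678 - 9pb = -212.6 + 4.8pb, so pb = 137.
Sellers receive ps = 137 + 46 = 183; q' = 1678 − 9·137 = 445.
ΔCS = ½(301 + 445)(153 − 137) = 5968; ΔPS = ½(301 + 445)(183 − 153) = 11190.
Government spending = 46 × 445 = 20470.
DWL = ½ × 46 × (445 − 301) = 3312; fraction = 3312 / 20470 = 72/445.

DWL / government spending = 72/445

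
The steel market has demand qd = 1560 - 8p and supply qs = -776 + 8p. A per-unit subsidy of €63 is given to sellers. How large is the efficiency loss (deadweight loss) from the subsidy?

Pre-subsidy: 1560 - 8p = -776 + 8p gives p* = 146, q* = 392.
With the subsidy, sellers receive ps = pb + 63 for each unit, where pb is the price buyers pay.
Supply in terms of pb becomes qs = -776 + 8(pb + 63) = -272 + 8pb. Setting this equal to demand: 1560 - 8pb = -272 + 8pb, so pb = 114.5.
Sellers receive ps = 114.5 + 63 = 177.5; q' = 1560 − 8·114.5 = 644.
The subsidy expands output by 644 − 392 = 252 past the efficient level; on those units the gap between marginal cost and willingness to pay runs from 0 up to 63.
DWL = ½ × 63 × 252 = 7938.

Deadweight loss = €7938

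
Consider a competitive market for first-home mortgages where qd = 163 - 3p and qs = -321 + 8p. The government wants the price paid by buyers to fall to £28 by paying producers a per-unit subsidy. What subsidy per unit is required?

Required subsidy s = £22 per unit

At a buyer price of 28, quantity demanded is 163 − 3·28 = 79.
Sellers supply 79 only when they receive ps with -321 + 8·ps = 79, i.e. ps = 50.
s = ps − pb = 50 − 28 = 22.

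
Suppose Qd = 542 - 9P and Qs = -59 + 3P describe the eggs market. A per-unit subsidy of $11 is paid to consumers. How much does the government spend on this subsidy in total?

Pre-subsidy: 542 - 9P = -59 + 3P gives P* = 601/12, Q* = 91.25.
With the rebate, buyers effectively pay Pb = Ps − 11, where Ps is the price sellers receive.
Demand in terms of Ps becomes Qd = 542 − 9(Ps − 11) = 641 - 9Ps. Setting this equal to supply: 641 - 9Ps = -59 + 3Ps, so Ps = 175/3.
Buyers pay Pb = 175/3 − 11 = 142/3; Q' = -59 + 3·(175/3) = 116.
Government outlay = subsidy × quantity = 11 × 116 = 1276.

Government cost = $1276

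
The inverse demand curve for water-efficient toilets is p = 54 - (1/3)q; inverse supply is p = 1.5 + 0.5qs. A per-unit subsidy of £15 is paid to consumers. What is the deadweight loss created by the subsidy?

Deadweight loss = £135

Pre-subsidy: 54 - (1/3)q = 1.5 + 0.5q gives q* = 63 and p* = 33.
With the rebate, buyers effectively pay pb = ps − 15, where ps is the price sellers receive.
On the curves, pb = 54 - (1/3)q and ps = 1.5 + 0.5q; the wedge ps − pb = 15 gives 1.5 + 0.5q − (54 - (1/3)q) = 15, so q' = 81.
Then pb = 54 − (1/3)·81 = 27 and ps = 1.5 + 0.5·81 = 42.
The subsidy expands output by 81 − 63 = 18 past the efficient level; on those units the gap between marginal cost and willingness to pay runs from 0 up to 15.
DWL = ½ × 15 × 18 = 135.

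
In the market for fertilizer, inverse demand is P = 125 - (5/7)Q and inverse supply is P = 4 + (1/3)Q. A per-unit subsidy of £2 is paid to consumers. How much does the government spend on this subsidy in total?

Government cost = 2583/11

Pre-subsidy: 125 - (5/7)Q = 4 + (1/3)Q gives Q* = 115.5 and P* = 42.5.
With the rebate, buyers effectively pay Pb = Ps − 2, where Ps is the price sellers receive.
On the curves, Pb = 125 - (5/7)Q and Ps = 4 + (1/3)Q; the wedge Ps − Pb = 2 gives 4 + (1/3)Q − (125 - (5/7)Q) = 2, so Q' = 2583/22.
Then Pb = 125 − (5/7)·(2583/22) = 905/22 and Ps = 4 + (1/3)·(2583/22) = 949/22.
Government outlay = subsidy × quantity = 2 × 2583/22 = 2583/11.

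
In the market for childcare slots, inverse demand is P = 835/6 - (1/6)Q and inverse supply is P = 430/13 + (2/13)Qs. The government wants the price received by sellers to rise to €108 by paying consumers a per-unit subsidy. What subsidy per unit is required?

At a seller price of 108, quantity supplied is -215 + 6.5·108 = 487.
Buyers absorb 487 only when they pay Pb = 835/6 − (1/6)·487 = 58.
s = Ps − Pb = 108 − 58 = 50.

Required subsidy s = €50 per unit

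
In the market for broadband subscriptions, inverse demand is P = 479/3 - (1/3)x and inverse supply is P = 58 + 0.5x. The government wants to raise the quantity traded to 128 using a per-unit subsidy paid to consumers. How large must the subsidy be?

Required subsidy s = 5 per unit

At x = 128, from the demand curve buyers pay Pb = 479/3 − (1/3)·128 = 117; from the supply curve sellers need Ps = 58 + 0.5·128 = 122.
The subsidy must fill the gap: s = Ps − Pb = 122 − 117 = 5.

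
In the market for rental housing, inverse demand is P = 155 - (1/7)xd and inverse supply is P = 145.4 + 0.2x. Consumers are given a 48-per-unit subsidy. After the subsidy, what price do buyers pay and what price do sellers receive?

Pre-subsidy: 155 - (1/7)x = 145.4 + 0.2x gives x* = 28 and P* = 151.
With the rebate, buyers effectively pay Pb = Ps − 48, where Ps is the price sellers receive.
On the curves, Pb = 155 - (1/7)x and Ps = 145.4 + 0.2x; the wedge Ps − Pb = 48 gives 145.4 + 0.2x − (155 - (1/7)x) = 48, so x' = 168.
Then Pb = 155 − (1/7)·168 = 131 and Ps = 145.4 + 0.2·168 = 179.

Buyers pay 131; sellers receive 179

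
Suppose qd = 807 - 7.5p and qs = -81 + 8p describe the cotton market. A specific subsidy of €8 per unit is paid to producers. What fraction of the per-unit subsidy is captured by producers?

Producer share = 15/31

Pre-subsidy: 807 - 7.5p = -81 + 8p gives p* = 1776/31, q* = 11697/31.
With the subsidy, sellers receive ps = pb + 8 for each unit, where pb is the price buyers pay.
Supply in terms of pb becomes qs = -81 + 8(pb + 8) = -17 + 8pb. Setting this equal to demand: 807 - 7.5pb = -17 + 8pb, so pb = 1648/31.
Sellers receive ps = 1648/31 + 8 = 1896/31; q' = 807 − 7.5·(1648/31) = 12657/31.
Buyers' price falls by p* − pb = 1776/31 − 1648/31 = 128/31; sellers' price rises by ps − p* = 1896/31 − 1776/31 = 120/31.
So producers capture (120/31)/8 = 15/31 of each unit of subsidy.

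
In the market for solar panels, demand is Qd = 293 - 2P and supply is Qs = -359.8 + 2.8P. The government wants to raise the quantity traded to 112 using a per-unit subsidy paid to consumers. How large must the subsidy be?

Required subsidy s = 78 per unit

At Q = 112, invert demand for the buyer price: Pb = (293 − 112)/2 = 90.5; invert supply for the seller price: Ps = (112 − (-359.8))/2.8 = 168.5.
The subsidy must fill the gap: s = Ps − Pb = 168.5 − 90.5 = 78.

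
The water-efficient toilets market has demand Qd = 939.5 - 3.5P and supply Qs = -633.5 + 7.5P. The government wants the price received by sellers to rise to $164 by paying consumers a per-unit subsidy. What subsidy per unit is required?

At a seller price of 164, quantity supplied is -633.5 + 7.5·164 = 596.5.
Buyers absorb 596.5 only when they pay Pb with 939.5 − 3.5·Pb = 596.5, i.e. Pb = 98.
s = Ps − Pb = 164 − 98 = 66.

Required subsidy s = $66 per unit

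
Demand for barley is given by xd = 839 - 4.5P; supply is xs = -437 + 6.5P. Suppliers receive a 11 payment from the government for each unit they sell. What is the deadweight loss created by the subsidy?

Pre-subsidy: 839 - 4.5P = -437 + 6.5P gives P* = 116, x* = 317.
With the subsidy, sellers receive Ps = Pb + 11 for each unit, where Pb is the price buyers pay.
Supply in terms of Pb becomes xs = -437 + 6.5(Pb + 11) = -365.5 + 6.5Pb. Setting this equal to demand: 839 - 4.5Pb = -365.5 + 6.5Pb, so Pb = 109.5.
Sellers receive Ps = 109.5 + 11 = 120.5; x' = 839 − 4.5·109.5 = 346.25.
The subsidy expands output by 346.25 − 317 = 29.25 past the efficient level; on those units the gap between marginal cost and willingness to pay runs from 0 up to 11.
DWL = ½ × 11 × 29.25 = 160.875.

Deadweight loss = 160.875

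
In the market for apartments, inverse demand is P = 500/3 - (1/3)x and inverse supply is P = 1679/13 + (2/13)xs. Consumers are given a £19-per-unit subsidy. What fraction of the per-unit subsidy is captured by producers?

Pre-subsidy: 500/3 - (1/3)x = 1679/13 + (2/13)x gives x* = 77 and P* = 141.
With the rebate, buyers effectively pay Pb = Ps − 19, where Ps is the price sellers receive.
On the curves, Pb = 500/3 - (1/3)x and Ps = 1679/13 + (2/13)x; the wedge Ps − Pb = 19 gives 1679/13 + (2/13)x − (500/3 - (1/3)x) = 19, so x' = 116.
Then Pb = 500/3 − (1/3)·116 = 128 and Ps = 1679/13 + (2/13)·116 = 147.
Buyers' price falls by P* − Pb = 141 − 128 = 13; sellers' price rises by Ps − P* = 147 − 141 = 6.
So producers capture 6/19 = 6/19 of each unit of subsidy.

Producer share = 6/19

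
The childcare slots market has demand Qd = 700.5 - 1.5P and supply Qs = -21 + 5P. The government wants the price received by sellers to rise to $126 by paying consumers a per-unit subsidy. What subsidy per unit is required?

Required subsidy s = $65 per unit

At a seller price of 126, quantity supplied is -21 + 5·126 = 609.
Buyers absorb 609 only when they pay Pb with 700.5 − 1.5·Pb = 609, i.e. Pb = 61.
s = Ps − Pb = 126 − 61 = 65.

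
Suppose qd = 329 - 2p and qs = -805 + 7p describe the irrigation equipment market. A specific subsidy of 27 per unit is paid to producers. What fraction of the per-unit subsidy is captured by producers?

Pre-subsidy: 329 - 2p = -805 + 7p gives p* = 126, q* = 77.
With the subsidy, sellers receive ps = pb + 27 for each unit, where pb is the price buyers pay.
Supply in terms of pb becomes qs = -805 + 7(pb + 27) = -616 + 7pb. Setting this equal to demand: 329 - 2pb = -616 + 7pb, so pb = 105.
Sellers receive ps = 105 + 27 = 132; q' = 329 − 2·105 = 119.
Buyers' price falls by p* − pb = 126 − 105 = 21; sellers' price rises by ps − p* = 132 − 126 = 6.
So producers capture 6/27 = 2/9 of each unit of subsidy.

Producer share = 2/9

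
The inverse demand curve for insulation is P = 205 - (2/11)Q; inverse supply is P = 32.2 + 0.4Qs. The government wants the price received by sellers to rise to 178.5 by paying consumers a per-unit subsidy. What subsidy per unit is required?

At a seller price of 178.5, quantity supplied is -80.5 + 2.5·178.5 = 365.75.
Buyers absorb 365.75 only when they pay Pb = 205 − (2/11)·365.75 = 138.5.
s = Ps − Pb = 178.5 − 138.5 = 40.

Required subsidy s = 40 per unit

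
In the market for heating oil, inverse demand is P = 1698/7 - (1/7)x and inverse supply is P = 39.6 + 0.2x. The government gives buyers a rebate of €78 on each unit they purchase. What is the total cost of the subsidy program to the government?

Pre-subsidy: 1698/7 - (1/7)x = 39.6 + 0.2x gives x* = 592 and P* = 158.
With the rebate, buyers effectively pay Pb = Ps − 78, where Ps is the price sellers receive.
On the curves, Pb = 1698/7 - (1/7)x and Ps = 39.6 + 0.2x; the wedge Ps − Pb = 78 gives 39.6 + 0.2x − (1698/7 - (1/7)x) = 78, so x' = 819.5.
Then Pb = 1698/7 − (1/7)·819.5 = 125.5 and Ps = 39.6 + 0.2·819.5 = 203.5.
Government outlay = subsidy × quantity = 78 × 819.5 = 63921.

Government cost = €63921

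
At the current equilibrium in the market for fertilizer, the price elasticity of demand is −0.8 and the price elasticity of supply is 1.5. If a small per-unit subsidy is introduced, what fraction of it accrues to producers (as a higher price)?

For a small subsidy around the equilibrium, the benefit split depends on the relative slopes, which at a point are proportional to the elasticities.
Buyer share = εs/(εs + |εd|) = 1.5/(1.5 + 0.8) = 15/23; seller share = |εd|/(εs + |εd|) = 8/23.
So producers capture 8/23 of the subsidy.

Producer share = 8/23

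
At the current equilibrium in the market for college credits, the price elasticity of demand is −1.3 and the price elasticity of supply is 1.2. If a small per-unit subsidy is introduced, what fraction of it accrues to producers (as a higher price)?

For a small subsidy around the equilibrium, the benefit split depends on the relative slopes, which at a point are proportional to the elasticities.
Buyer share = εs/(εs + |εd|) = 1.2/(1.2 + 1.3) = 0.48; seller share = |εd|/(εs + |εd|) = 0.52.
So producers capture 0.52 of the subsidy.

Producer share = 0.52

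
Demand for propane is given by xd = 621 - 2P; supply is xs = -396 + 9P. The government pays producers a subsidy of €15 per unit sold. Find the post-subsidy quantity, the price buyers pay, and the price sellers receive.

Pre-subsidy: 621 - 2P = -396 + 9P gives P* = 1017/11, x* = 4797/11.
With the subsidy, sellers receive Ps = Pb + 15 for each unit, where Pb is the price buyers pay.
Supply in terms of Pb becomes xs = -396 + 9(Pb + 15) = -261 + 9Pb. Setting this equal to demand: 621 - 2Pb = -261 + 9Pb, so Pb = 882/11.
Sellers receive Ps = 882/11 + 15 = 1047/11; x' = 621 − 2·(882/11) = 5067/11.

x' = 5067/11; buyers pay 882/11; sellers receive 1047/11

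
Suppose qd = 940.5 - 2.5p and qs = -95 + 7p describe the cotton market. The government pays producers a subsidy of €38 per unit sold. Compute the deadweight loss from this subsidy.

Pre-subsidy: 940.5 - 2.5p = -95 + 7p gives p* = 109, q* = 668.
With the subsidy, sellers receive ps = pb + 38 for each unit, where pb is the price buyers pay.
Supply in terms of pb becomes qs = -95 + 7(pb + 38) = 171 + 7pb. Setting this equal to demand: 940.5 - 2.5pb = 171 + 7pb, so pb = 81.
Sellers receive ps = 81 + 38 = 119; q' = 940.5 − 2.5·81 = 738.
The subsidy expands output by 738 − 668 = 70 past the efficient level; on those units the gap between marginal cost and willingness to pay runs from 0 up to 38.
DWL = ½ × 38 × 70 = 1330.

Deadweight loss = €1330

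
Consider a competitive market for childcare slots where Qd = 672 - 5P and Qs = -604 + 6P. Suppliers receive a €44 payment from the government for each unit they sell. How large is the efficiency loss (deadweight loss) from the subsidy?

Deadweight loss = €2640

Pre-subsidy: 672 - 5P = -604 + 6P gives P* = 116, Q* = 92.
With the subsidy, sellers receive Ps = Pb + 44 for each unit, where Pb is the price buyers pay.
Supply in terms of Pb becomes Qs = -604 + 6(Pb + 44) = -340 + 6Pb. Setting this equal to demand: 672 - 5Pb = -340 + 6Pb, so Pb = 92.
Sellers receive Ps = 92 + 44 = 136; Q' = 672 − 5·92 = 212.
The subsidy expands output by 212 − 92 = 120 past the efficient level; on those units the gap between marginal cost and willingness to pay runs from 0 up to 44.
DWL = ½ × 44 × 120 = 2640.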